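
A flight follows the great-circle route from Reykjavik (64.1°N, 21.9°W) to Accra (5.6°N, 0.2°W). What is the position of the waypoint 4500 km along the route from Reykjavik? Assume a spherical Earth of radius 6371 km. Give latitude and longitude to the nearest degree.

The haversine formula gives a central angle δ ≈ 1.057 rad (60.5°) between the endpoints. The total great-circle distance is δ·R ≈ 1.057 × 6371 ≈ 6733 km, so the target fraction is f = 4500/6733 ≈ 0.668.
Interpolate at f ≈ 0.668 with slerp weights a = sin((1−f)δ)/sin δ ≈ 0.394, b = sin(fδ)/sin δ ≈ 0.745.
p = a·p₁ + b·p₂ ≈ (0.902, -0.067, 0.427); φ = arcsin(p_z) ≈ 25.30°, λ = atan2(p_y, p_x) ≈ -4.24°.

≈ 25°N, 4°W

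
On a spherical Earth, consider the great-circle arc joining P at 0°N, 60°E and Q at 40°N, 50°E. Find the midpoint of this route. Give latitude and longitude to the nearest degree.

≈ 20°N, 56°E

The haversine formula gives a central angle δ ≈ 0.716 rad (41.0°) between the endpoints.
Interpolate at f = 1/2 with slerp weights a = sin((1−f)δ)/sin δ ≈ 0.534, b = sin(fδ)/sin δ ≈ 0.534.
p = a·p₁ + b·p₂ ≈ (0.530, 0.776, 0.343); φ = arcsin(p_z) ≈ 20.07°, λ = atan2(p_y, p_x) ≈ 55.66°.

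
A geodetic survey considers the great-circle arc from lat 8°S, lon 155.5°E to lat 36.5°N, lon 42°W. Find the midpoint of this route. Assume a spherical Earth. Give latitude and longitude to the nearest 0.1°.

≈ lat 54.1°N, lon 157.3°W

The haversine formula gives a central angle δ ≈ 2.572 rad (147.3°) between the endpoints.
Interpolate at f = 1/2 with slerp weights a = sin((1−f)δ)/sin δ ≈ 1.779, b = sin(fδ)/sin δ ≈ 1.779.
p = a·p₁ + b·p₂ ≈ (-0.540, -0.226, 0.810); φ = arcsin(p_z) ≈ 54.14°, λ = atan2(p_y, p_x) ≈ -157.27°.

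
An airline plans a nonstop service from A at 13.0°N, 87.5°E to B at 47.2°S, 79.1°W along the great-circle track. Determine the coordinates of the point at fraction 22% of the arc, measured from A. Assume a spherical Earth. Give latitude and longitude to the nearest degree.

≈ 18°S, 79°E

From cos δ = sin φ₁ sin φ₂ + cos φ₁ cos φ₂ cos Δλ, the central angle is δ ≈ 2.513 rad (144.0°).
Interpolate at f = 0.22 with slerp weights a = sin((1−f)δ)/sin δ ≈ 1.574, b = sin(fδ)/sin δ ≈ 0.894.
p = a·p₁ + b·p₂ ≈ (0.182, 0.936, -0.302); φ = arcsin(p_z) ≈ -17.55°, λ = atan2(p_y, p_x) ≈ 79.01°.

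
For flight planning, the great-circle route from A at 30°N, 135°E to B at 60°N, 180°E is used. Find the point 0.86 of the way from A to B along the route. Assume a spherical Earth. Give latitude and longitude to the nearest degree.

≈ 57°N, 170°E

Write both endpoints as unit vectors p₁, p₂ with components (cos φ cos λ, cos φ sin λ, sin φ).
The central angle between the endpoints is δ = arccos(p₁·p₂) ≈ 0.739 rad (42.3°).
Interpolate at f = 0.86 with slerp weights a = sin((1−f)δ)/sin δ ≈ 0.153, b = sin(fδ)/sin δ ≈ 0.881.
p = a·p₁ + b·p₂ ≈ (-0.535, 0.094, 0.840); φ = arcsin(p_z) ≈ 57.13°, λ = atan2(p_y, p_x) ≈ 170.04°.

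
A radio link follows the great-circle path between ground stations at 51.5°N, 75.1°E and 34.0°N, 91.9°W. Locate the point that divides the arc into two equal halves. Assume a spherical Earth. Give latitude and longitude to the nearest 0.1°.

≈ 78.9°N, 59.7°W

Convert each endpoint to a unit vector on the sphere (x = cos φ cos λ, y = cos φ sin λ, z = sin φ).
The central angle between the endpoints is δ = arccos(p₁·p₂) ≈ 1.636 rad (93.7°).
Interpolate at f = 1/2 with slerp weights a = sin((1−f)δ)/sin δ ≈ 0.731, b = sin(fδ)/sin δ ≈ 0.731.
p = a·p₁ + b·p₂ ≈ (0.097, -0.166, 0.981); φ = arcsin(p_z) ≈ 78.92°, λ = atan2(p_y, p_x) ≈ -59.71°.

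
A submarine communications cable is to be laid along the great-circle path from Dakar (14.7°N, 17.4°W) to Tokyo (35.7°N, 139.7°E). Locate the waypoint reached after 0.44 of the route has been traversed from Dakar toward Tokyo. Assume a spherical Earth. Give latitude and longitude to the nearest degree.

Convert each endpoint to a unit vector on the sphere (x = cos φ cos λ, y = cos φ sin λ, z = sin φ).
The central angle between the endpoints is δ = arccos(p₁·p₂) ≈ 2.184 rad (125.1°).
Interpolate at f = 0.44 with slerp weights a = sin((1−f)δ)/sin δ ≈ 1.150, b = sin(fδ)/sin δ ≈ 1.002.
p = a·p₁ + b·p₂ ≈ (0.440, 0.194, 0.877); φ = arcsin(p_z) ≈ 61.24°, λ = atan2(p_y, p_x) ≈ 23.78°.

≈ 61°N, 24°E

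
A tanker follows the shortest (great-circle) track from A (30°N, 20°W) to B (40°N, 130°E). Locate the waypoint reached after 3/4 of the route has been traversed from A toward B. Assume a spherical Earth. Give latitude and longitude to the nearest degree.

The haversine formula gives a central angle δ ≈ 1.827 rad (104.7°) between the endpoints.
Interpolate at f = 3/4 with slerp weights a = sin((1−f)δ)/sin δ ≈ 0.456, b = sin(fδ)/sin δ ≈ 1.013.
p = a·p₁ + b·p₂ ≈ (-0.128, 0.459, 0.879); φ = arcsin(p_z) ≈ 61.52°, λ = atan2(p_y, p_x) ≈ 105.55°.

≈ (62°N, 106°E)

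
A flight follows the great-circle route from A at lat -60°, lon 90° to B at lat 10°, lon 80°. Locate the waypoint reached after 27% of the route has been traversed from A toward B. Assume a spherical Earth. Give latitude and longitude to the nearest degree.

≈ lat -41°, lon 85°

From cos δ = sin φ₁ sin φ₂ + cos φ₁ cos φ₂ cos Δλ, the central angle is δ ≈ 1.230 rad (70.5°).
Interpolate at f = 0.27 with slerp weights a = sin((1−f)δ)/sin δ ≈ 0.830, b = sin(fδ)/sin δ ≈ 0.346.
p = a·p₁ + b·p₂ ≈ (0.059, 0.750, -0.658); φ = arcsin(p_z) ≈ -41.18°, λ = atan2(p_y, p_x) ≈ 85.49°.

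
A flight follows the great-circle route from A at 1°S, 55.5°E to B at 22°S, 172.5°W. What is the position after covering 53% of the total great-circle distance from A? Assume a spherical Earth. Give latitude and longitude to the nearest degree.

From cos δ = sin φ₁ sin φ₂ + cos φ₁ cos φ₂ cos Δλ, the central angle is δ ≈ 2.232 rad (127.9°).
Interpolate at f = 0.53 with slerp weights a = sin((1−f)δ)/sin δ ≈ 1.098, b = sin(fδ)/sin δ ≈ 1.172.
p = a·p₁ + b·p₂ ≈ (-0.456, 0.763, -0.458); φ = arcsin(p_z) ≈ -27.28°, λ = atan2(p_y, p_x) ≈ 120.87°.

≈ 27°S, 121°E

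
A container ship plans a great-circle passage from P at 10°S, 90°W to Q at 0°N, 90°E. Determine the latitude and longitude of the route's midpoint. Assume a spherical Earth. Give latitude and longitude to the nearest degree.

From cos δ = sin φ₁ sin φ₂ + cos φ₁ cos φ₂ cos Δλ, the central angle is δ ≈ 2.967 rad (170.0°).
Interpolate at f = 1/2 with slerp weights a = sin((1−f)δ)/sin δ ≈ 5.737, b = sin(fδ)/sin δ ≈ 5.737.
p = a·p₁ + b·p₂ ≈ (0.000, 0.087, -0.996); φ = arcsin(p_z) ≈ -85.00°, λ = atan2(p_y, p_x) ≈ 90.00°.

≈ 85°S, 90°E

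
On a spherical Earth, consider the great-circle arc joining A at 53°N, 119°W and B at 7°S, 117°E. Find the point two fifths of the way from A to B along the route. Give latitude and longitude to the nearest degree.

The haversine formula gives a central angle δ ≈ 2.017 rad (115.6°) between the endpoints.
Interpolate at f = 2/5 with slerp weights a = sin((1−f)δ)/sin δ ≈ 1.037, b = sin(fδ)/sin δ ≈ 0.800.
p = a·p₁ + b·p₂ ≈ (-0.663, 0.162, 0.731); φ = arcsin(p_z) ≈ 46.95°, λ = atan2(p_y, p_x) ≈ 166.28°.

≈ 47°N, 166°E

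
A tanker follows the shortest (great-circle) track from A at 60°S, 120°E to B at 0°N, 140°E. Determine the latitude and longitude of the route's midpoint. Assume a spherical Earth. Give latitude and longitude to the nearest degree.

≈ 30°S, 133°E

Write both endpoints as unit vectors p₁, p₂ with components (cos φ cos λ, cos φ sin λ, sin φ).
The central angle between the endpoints is δ = arccos(p₁·p₂) ≈ 1.082 rad (62.0°).
Interpolate at f = 1/2 with slerp weights a = sin((1−f)δ)/sin δ ≈ 0.583, b = sin(fδ)/sin δ ≈ 0.583.
p = a·p₁ + b·p₂ ≈ (-0.593, 0.627, -0.505); φ = arcsin(p_z) ≈ -30.34°, λ = atan2(p_y, p_x) ≈ 133.36°.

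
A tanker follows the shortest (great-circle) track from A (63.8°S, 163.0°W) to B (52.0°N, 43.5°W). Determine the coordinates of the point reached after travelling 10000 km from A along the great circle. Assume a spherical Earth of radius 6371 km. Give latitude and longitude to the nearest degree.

From cos δ = sin φ₁ sin φ₂ + cos φ₁ cos φ₂ cos Δλ, the central angle is δ ≈ 2.570 rad (147.2°). The total great-circle distance is δ·R ≈ 2.570 × 6371 ≈ 16372 km, so the target fraction is f = 10000/16372 ≈ 0.611.
Interpolate at f ≈ 0.611 with slerp weights a = sin((1−f)δ)/sin δ ≈ 1.555, b = sin(fδ)/sin δ ≈ 1.848.
p = a·p₁ + b·p₂ ≈ (0.169, -0.984, 0.061); φ = arcsin(p_z) ≈ 3.49°, λ = atan2(p_y, p_x) ≈ -80.27°.

≈ (3°N, 80°W)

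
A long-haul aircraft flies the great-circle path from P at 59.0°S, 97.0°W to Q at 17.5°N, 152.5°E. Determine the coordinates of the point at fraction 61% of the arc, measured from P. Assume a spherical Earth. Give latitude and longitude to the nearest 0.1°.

Write both endpoints as unit vectors p₁, p₂ with components (cos φ cos λ, cos φ sin λ, sin φ).
The central angle between the endpoints is δ = arccos(p₁·p₂) ≈ 2.015 rad (115.5°).
Interpolate at f = 0.61 with slerp weights a = sin((1−f)δ)/sin δ ≈ 0.783, b = sin(fδ)/sin δ ≈ 1.044.
p = a·p₁ + b·p₂ ≈ (-0.932, 0.059, -0.358); φ = arcsin(p_z) ≈ -20.96°, λ = atan2(p_y, p_x) ≈ 176.38°.

≈ 21.0°S, 176.4°E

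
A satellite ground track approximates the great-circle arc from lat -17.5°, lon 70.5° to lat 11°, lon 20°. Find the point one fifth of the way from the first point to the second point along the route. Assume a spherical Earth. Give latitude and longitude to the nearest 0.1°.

Convert each endpoint to a unit vector on the sphere (x = cos φ cos λ, y = cos φ sin λ, z = sin φ).
The central angle between the endpoints is δ = arccos(p₁·p₂) ≈ 1.003 rad (57.4°).
Interpolate at f = 1/5 with slerp weights a = sin((1−f)δ)/sin δ ≈ 0.853, b = sin(fδ)/sin δ ≈ 0.236.
p = a·p₁ + b·p₂ ≈ (0.489, 0.846, -0.211); φ = arcsin(p_z) ≈ -12.20°, λ = atan2(p_y, p_x) ≈ 59.95°.

≈ lat -12.2°, lon 59.9°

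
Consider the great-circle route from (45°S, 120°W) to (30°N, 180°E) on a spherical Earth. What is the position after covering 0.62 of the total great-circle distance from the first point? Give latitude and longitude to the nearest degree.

≈ (1°N, 159°W)

Write both endpoints as unit vectors p₁, p₂ with components (cos φ cos λ, cos φ sin λ, sin φ).
The central angle between the endpoints is δ = arccos(p₁·p₂) ≈ 1.618 rad (92.7°).
Interpolate at f = 0.62 with slerp weights a = sin((1−f)δ)/sin δ ≈ 0.578, b = sin(fδ)/sin δ ≈ 0.844.
p = a·p₁ + b·p₂ ≈ (-0.935, -0.354, 0.014); φ = arcsin(p_z) ≈ 0.79°, λ = atan2(p_y, p_x) ≈ -159.29°.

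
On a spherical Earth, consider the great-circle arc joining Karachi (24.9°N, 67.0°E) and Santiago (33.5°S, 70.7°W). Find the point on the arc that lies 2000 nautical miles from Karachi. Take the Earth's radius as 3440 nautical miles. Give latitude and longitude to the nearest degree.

≈ (9°N, 36°E)

The haversine formula gives a central angle δ ≈ 2.485 rad (142.4°) between the endpoints. The total great-circle distance is δ·R ≈ 2.485 × 3440 ≈ 8547 nmi, so the target fraction is f = 2000/8547 ≈ 0.234.
Interpolate at f ≈ 0.234 with slerp weights a = sin((1−f)δ)/sin δ ≈ 1.548, b = sin(fδ)/sin δ ≈ 0.899.
p = a·p₁ + b·p₂ ≈ (0.796, 0.585, 0.155); φ = arcsin(p_z) ≈ 8.94°, λ = atan2(p_y, p_x) ≈ 36.28°.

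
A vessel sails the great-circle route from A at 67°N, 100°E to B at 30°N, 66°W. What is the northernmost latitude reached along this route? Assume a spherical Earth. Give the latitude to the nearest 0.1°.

The great circle lies in the plane with unit normal n̂ = (p₁ × p₂)/|p₁ × p₂|.
Here n̂_z ≈ -0.083; the vertex latitude is φ_max = arccos|n̂_z| ≈ 85.3°.
Check via Clairaut: cos φ_max = |cos φ₁| · sin C = cos(67.0°)·sin(12.2°) ≈ 0.083, again giving ≈ 85.3°.

≈ 85.3°N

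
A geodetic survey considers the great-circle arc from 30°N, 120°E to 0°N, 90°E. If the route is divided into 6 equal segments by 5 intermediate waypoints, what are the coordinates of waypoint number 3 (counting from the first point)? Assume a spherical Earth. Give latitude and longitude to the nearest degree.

≈ 16°N, 104°E

Write both endpoints as unit vectors p₁, p₂ with components (cos φ cos λ, cos φ sin λ, sin φ).
The central angle between the endpoints is δ = arccos(p₁·p₂) ≈ 0.723 rad (41.4°).
Interpolate at f = 3/6 with slerp weights a = sin((1−f)δ)/sin δ ≈ 0.535, b = sin(fδ)/sin δ ≈ 0.535.
p = a·p₁ + b·p₂ ≈ (-0.231, 0.935, 0.267); φ = arcsin(p_z) ≈ 15.50°, λ = atan2(p_y, p_x) ≈ 103.90°.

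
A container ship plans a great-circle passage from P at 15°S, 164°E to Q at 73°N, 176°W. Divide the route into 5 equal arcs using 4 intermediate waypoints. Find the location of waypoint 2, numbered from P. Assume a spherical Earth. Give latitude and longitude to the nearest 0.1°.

Write both endpoints as unit vectors p₁, p₂ with components (cos φ cos λ, cos φ sin λ, sin φ).
The central angle between the endpoints is δ = arccos(p₁·p₂) ≈ 1.553 rad (89.0°).
Interpolate at f = 2/5 with slerp weights a = sin((1−f)δ)/sin δ ≈ 0.803, b = sin(fδ)/sin δ ≈ 0.582.
p = a·p₁ + b·p₂ ≈ (-0.915, 0.202, 0.349); φ = arcsin(p_z) ≈ 20.42°, λ = atan2(p_y, p_x) ≈ 167.56°.

≈ 20.4°N, 167.6°E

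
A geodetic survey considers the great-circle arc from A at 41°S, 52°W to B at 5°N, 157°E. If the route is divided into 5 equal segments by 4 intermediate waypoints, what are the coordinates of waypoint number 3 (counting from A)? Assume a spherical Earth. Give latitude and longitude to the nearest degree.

The haversine formula gives a central angle δ ≈ 2.367 rad (135.6°) between the endpoints.
Interpolate at f = 3/5 with slerp weights a = sin((1−f)δ)/sin δ ≈ 1.160, b = sin(fδ)/sin δ ≈ 1.414.
p = a·p₁ + b·p₂ ≈ (-0.757, -0.140, -0.638); φ = arcsin(p_z) ≈ -39.65°, λ = atan2(p_y, p_x) ≈ -169.53°.

≈ 40°S, 170°W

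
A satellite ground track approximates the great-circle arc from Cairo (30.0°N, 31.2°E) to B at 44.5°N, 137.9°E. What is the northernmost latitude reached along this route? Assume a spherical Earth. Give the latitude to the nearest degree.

≈ 53°N

The great circle lies in the plane with unit normal n̂ = (p₁ × p₂)/|p₁ × p₂|.
Here n̂_z ≈ +0.601; the vertex latitude is φ_max = arccos|n̂_z| ≈ 53.1°.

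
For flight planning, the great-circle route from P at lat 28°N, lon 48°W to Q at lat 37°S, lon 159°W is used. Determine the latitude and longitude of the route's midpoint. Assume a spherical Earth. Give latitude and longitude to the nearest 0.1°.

Write both endpoints as unit vectors p₁, p₂ with components (cos φ cos λ, cos φ sin λ, sin φ).
The central angle between the endpoints is δ = arccos(p₁·p₂) ≈ 2.136 rad (122.4°).
Interpolate at f = 1/2 with slerp weights a = sin((1−f)δ)/sin δ ≈ 1.037, b = sin(fδ)/sin δ ≈ 1.037.
p = a·p₁ + b·p₂ ≈ (-0.161, -0.977, -0.137); φ = arcsin(p_z) ≈ -7.89°, λ = atan2(p_y, p_x) ≈ -99.33°.

≈ lat 7.9°S, lon 99.3°W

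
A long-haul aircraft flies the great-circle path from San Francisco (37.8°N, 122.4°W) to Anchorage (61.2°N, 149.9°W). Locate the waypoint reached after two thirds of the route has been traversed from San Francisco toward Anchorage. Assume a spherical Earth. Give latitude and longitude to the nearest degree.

Convert each endpoint to a unit vector on the sphere (x = cos φ cos λ, y = cos φ sin λ, z = sin φ).
The central angle between the endpoints is δ = arccos(p₁·p₂) ≈ 0.506 rad (29.0°).
Interpolate at f = 2/3 with slerp weights a = sin((1−f)δ)/sin δ ≈ 0.346, b = sin(fδ)/sin δ ≈ 0.683.
p = a·p₁ + b·p₂ ≈ (-0.431, -0.396, 0.811); φ = arcsin(p_z) ≈ 54.16°, λ = atan2(p_y, p_x) ≈ -137.44°.

≈ 54°N, 137°W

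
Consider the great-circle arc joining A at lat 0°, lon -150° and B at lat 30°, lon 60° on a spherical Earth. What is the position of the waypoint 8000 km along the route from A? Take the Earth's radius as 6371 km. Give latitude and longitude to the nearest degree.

Convert each endpoint to a unit vector on the sphere (x = cos φ cos λ, y = cos φ sin λ, z = sin φ).
The central angle between the endpoints is δ = arccos(p₁·p₂) ≈ 2.419 rad (138.6°). The total great-circle distance is δ·R ≈ 2.419 × 6371 ≈ 15411 km, so the target fraction is f = 8000/15411 ≈ 0.519.
Interpolate at f ≈ 0.519 with slerp weights a = sin((1−f)δ)/sin δ ≈ 1.388, b = sin(fδ)/sin δ ≈ 1.437.
p = a·p₁ + b·p₂ ≈ (-0.580, 0.384, 0.719); φ = arcsin(p_z) ≈ 45.95°, λ = atan2(p_y, p_x) ≈ 146.47°.

≈ lat 46°, lon 146°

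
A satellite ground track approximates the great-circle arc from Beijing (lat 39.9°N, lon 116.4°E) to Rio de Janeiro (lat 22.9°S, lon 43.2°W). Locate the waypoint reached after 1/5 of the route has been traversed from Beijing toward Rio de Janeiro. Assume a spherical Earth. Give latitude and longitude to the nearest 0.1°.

≈ lat 52.7°N, lon 74.4°E

Write both endpoints as unit vectors p₁, p₂ with components (cos φ cos λ, cos φ sin λ, sin φ).
The central angle between the endpoints is δ = arccos(p₁·p₂) ≈ 2.719 rad (155.8°).
Interpolate at f = 1/5 with slerp weights a = sin((1−f)δ)/sin δ ≈ 2.006, b = sin(fδ)/sin δ ≈ 1.261.
p = a·p₁ + b·p₂ ≈ (0.163, 0.583, 0.796); φ = arcsin(p_z) ≈ 52.74°, λ = atan2(p_y, p_x) ≈ 74.41°.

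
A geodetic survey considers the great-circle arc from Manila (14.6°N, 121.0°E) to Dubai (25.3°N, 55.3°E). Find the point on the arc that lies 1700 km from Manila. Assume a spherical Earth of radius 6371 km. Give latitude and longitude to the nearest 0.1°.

Convert each endpoint to a unit vector on the sphere (x = cos φ cos λ, y = cos φ sin λ, z = sin φ).
The central angle between the endpoints is δ = arccos(p₁·p₂) ≈ 1.084 rad (62.1°). The total great-circle distance is δ·R ≈ 1.084 × 6371 ≈ 6906 km, so the target fraction is f = 1700/6906 ≈ 0.246.
Interpolate at f ≈ 0.246 with slerp weights a = sin((1−f)δ)/sin δ ≈ 0.825, b = sin(fδ)/sin δ ≈ 0.298.
p = a·p₁ + b·p₂ ≈ (-0.258, 0.906, 0.335); φ = arcsin(p_z) ≈ 19.60°, λ = atan2(p_y, p_x) ≈ 105.87°.

≈ 19.6°N, 105.9°E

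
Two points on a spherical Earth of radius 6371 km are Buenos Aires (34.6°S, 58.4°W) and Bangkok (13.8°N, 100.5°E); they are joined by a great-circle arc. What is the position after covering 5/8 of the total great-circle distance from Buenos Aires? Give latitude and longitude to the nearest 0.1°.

Convert each endpoint to a unit vector on the sphere (x = cos φ cos λ, y = cos φ sin λ, z = sin φ).
The central angle between the endpoints is δ = arccos(p₁·p₂) ≈ 2.649 rad (151.8°).
Interpolate at f = 5/8 with slerp weights a = sin((1−f)δ)/sin δ ≈ 1.773, b = sin(fδ)/sin δ ≈ 2.108.
p = a·p₁ + b·p₂ ≈ (0.392, 0.770, -0.504); φ = arcsin(p_z) ≈ -30.25°, λ = atan2(p_y, p_x) ≈ 63.05°.

≈ (30.3°S, 63.0°E)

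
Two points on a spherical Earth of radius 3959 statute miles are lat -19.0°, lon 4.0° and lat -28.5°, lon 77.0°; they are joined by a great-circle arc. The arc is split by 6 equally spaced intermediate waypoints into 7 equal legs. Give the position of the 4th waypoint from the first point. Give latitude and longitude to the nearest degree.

≈ lat -29°, lon 44°

Write both endpoints as unit vectors p₁, p₂ with components (cos φ cos λ, cos φ sin λ, sin φ).
The central angle between the endpoints is δ = arccos(p₁·p₂) ≈ 1.161 rad (66.5°).
Interpolate at f = 4/7 with slerp weights a = sin((1−f)δ)/sin δ ≈ 0.520, b = sin(fδ)/sin δ ≈ 0.671.
p = a·p₁ + b·p₂ ≈ (0.624, 0.609, -0.490); φ = arcsin(p_z) ≈ -29.33°, λ = atan2(p_y, p_x) ≈ 44.33°.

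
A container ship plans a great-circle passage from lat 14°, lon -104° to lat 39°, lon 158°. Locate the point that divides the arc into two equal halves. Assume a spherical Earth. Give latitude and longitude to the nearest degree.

Write both endpoints as unit vectors p₁, p₂ with components (cos φ cos λ, cos φ sin λ, sin φ).
The central angle between the endpoints is δ = arccos(p₁·p₂) ≈ 1.523 rad (87.3°).
Interpolate at f = 1/2 with slerp weights a = sin((1−f)δ)/sin δ ≈ 0.691, b = sin(fδ)/sin δ ≈ 0.691.
p = a·p₁ + b·p₂ ≈ (-0.660, -0.449, 0.602); φ = arcsin(p_z) ≈ 37.01°, λ = atan2(p_y, p_x) ≈ -145.75°.

≈ lat 37°, lon -146°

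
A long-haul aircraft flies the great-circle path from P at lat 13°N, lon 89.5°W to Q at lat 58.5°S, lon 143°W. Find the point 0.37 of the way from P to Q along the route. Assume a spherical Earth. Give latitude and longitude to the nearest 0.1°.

Convert each endpoint to a unit vector on the sphere (x = cos φ cos λ, y = cos φ sin λ, z = sin φ).
The central angle between the endpoints is δ = arccos(p₁·p₂) ≈ 1.460 rad (83.6°).
Interpolate at f = 0.37 with slerp weights a = sin((1−f)δ)/sin δ ≈ 0.800, b = sin(fδ)/sin δ ≈ 0.517.
p = a·p₁ + b·p₂ ≈ (-0.209, -0.942, -0.261); φ = arcsin(p_z) ≈ -15.14°, λ = atan2(p_y, p_x) ≈ -102.51°.

≈ lat 15.1°S, lon 102.5°W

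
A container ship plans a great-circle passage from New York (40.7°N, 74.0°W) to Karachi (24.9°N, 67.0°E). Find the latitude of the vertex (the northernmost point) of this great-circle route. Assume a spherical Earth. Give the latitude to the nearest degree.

≈ 63°N

The great circle lies in the plane with unit normal n̂ = (p₁ × p₂)/|p₁ × p₂|.
Here n̂_z ≈ +0.448; the vertex latitude is φ_max = arccos|n̂_z| ≈ 63.4°.
Check via Clairaut: cos φ_max = |cos φ₁| · sin C = cos(40.7°)·sin(36.2°) ≈ 0.448, again giving ≈ 63.4°.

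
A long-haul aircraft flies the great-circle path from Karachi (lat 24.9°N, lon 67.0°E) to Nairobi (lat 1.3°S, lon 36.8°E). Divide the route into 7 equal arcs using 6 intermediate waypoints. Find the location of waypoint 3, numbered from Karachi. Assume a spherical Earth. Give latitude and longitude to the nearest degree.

Write both endpoints as unit vectors p₁, p₂ with components (cos φ cos λ, cos φ sin λ, sin φ).
The central angle between the endpoints is δ = arccos(p₁·p₂) ≈ 0.685 rad (39.3°).
Interpolate at f = 3/7 with slerp weights a = sin((1−f)δ)/sin δ ≈ 0.603, b = sin(fδ)/sin δ ≈ 0.457.
p = a·p₁ + b·p₂ ≈ (0.580, 0.777, 0.244); φ = arcsin(p_z) ≈ 14.09°, λ = atan2(p_y, p_x) ≈ 53.28°.

≈ lat 14°N, lon 53°E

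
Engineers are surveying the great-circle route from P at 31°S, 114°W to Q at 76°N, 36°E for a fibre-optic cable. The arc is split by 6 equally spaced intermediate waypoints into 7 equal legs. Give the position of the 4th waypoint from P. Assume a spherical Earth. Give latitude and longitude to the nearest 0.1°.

Convert each endpoint to a unit vector on the sphere (x = cos φ cos λ, y = cos φ sin λ, z = sin φ).
The central angle between the endpoints is δ = arccos(p₁·p₂) ≈ 2.318 rad (132.8°).
Interpolate at f = 4/7 with slerp weights a = sin((1−f)δ)/sin δ ≈ 1.142, b = sin(fδ)/sin δ ≈ 1.322.
p = a·p₁ + b·p₂ ≈ (-0.139, -0.706, 0.694); φ = arcsin(p_z) ≈ 43.97°, λ = atan2(p_y, p_x) ≈ -101.17°.

≈ 44.0°N, 101.2°W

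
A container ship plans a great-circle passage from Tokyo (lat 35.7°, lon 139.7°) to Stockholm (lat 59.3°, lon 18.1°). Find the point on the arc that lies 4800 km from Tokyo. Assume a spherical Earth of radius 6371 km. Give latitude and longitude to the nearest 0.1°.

Write both endpoints as unit vectors p₁, p₂ with components (cos φ cos λ, cos φ sin λ, sin φ).
The central angle between the endpoints is δ = arccos(p₁·p₂) ≈ 1.282 rad (73.5°). The total great-circle distance is δ·R ≈ 1.282 × 6371 ≈ 8170 km, so the target fraction is f = 4800/8170 ≈ 0.588.
Interpolate at f ≈ 0.588 with slerp weights a = sin((1−f)δ)/sin δ ≈ 0.526, b = sin(fδ)/sin δ ≈ 0.714.
p = a·p₁ + b·p₂ ≈ (0.020, 0.390, 0.921); φ = arcsin(p_z) ≈ 67.03°, λ = atan2(p_y, p_x) ≈ 87.01°.

≈ lat 67.0°, lon 87.0°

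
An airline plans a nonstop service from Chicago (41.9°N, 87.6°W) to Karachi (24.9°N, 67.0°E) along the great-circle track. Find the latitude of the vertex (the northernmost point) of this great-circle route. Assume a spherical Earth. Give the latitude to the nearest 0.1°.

The great circle lies in the plane with unit normal n̂ = (p₁ × p₂)/|p₁ × p₂|.
Here n̂_z ≈ +0.307; the vertex latitude is φ_max = arccos|n̂_z| ≈ 72.1°.
Check via Clairaut: cos φ_max = |cos φ₁| · sin C = cos(41.9°)·sin(24.3°) ≈ 0.307, again giving ≈ 72.1°.

≈ 72.1°N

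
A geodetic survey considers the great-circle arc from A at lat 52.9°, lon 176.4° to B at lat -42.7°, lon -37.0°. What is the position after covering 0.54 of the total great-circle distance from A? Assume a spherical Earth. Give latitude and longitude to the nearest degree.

Write both endpoints as unit vectors p₁, p₂ with components (cos φ cos λ, cos φ sin λ, sin φ).
The central angle between the endpoints is δ = arccos(p₁·p₂) ≈ 2.716 rad (155.6°).
Interpolate at f = 0.54 with slerp weights a = sin((1−f)δ)/sin δ ≈ 2.301, b = sin(fδ)/sin δ ≈ 2.411.
p = a·p₁ + b·p₂ ≈ (0.030, -0.979, 0.200); φ = arcsin(p_z) ≈ 11.51°, λ = atan2(p_y, p_x) ≈ -88.22°.

≈ lat 12°, lon -88°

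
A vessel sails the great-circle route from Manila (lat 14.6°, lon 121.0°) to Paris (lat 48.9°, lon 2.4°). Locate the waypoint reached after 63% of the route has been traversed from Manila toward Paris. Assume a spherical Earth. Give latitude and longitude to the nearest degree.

≈ lat 54°, lon 61°

Convert each endpoint to a unit vector on the sphere (x = cos φ cos λ, y = cos φ sin λ, z = sin φ).
The central angle between the endpoints is δ = arccos(p₁·p₂) ≈ 1.686 rad (96.6°).
Interpolate at f = 0.63 with slerp weights a = sin((1−f)δ)/sin δ ≈ 0.588, b = sin(fδ)/sin δ ≈ 0.879.
p = a·p₁ + b·p₂ ≈ (0.284, 0.512, 0.811); φ = arcsin(p_z) ≈ 54.16°, λ = atan2(p_y, p_x) ≈ 60.94°.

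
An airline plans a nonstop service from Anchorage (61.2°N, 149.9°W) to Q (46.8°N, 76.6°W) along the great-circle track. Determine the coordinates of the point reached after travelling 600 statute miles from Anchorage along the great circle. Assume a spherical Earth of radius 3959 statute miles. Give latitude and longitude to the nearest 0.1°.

Convert each endpoint to a unit vector on the sphere (x = cos φ cos λ, y = cos φ sin λ, z = sin φ).
The central angle between the endpoints is δ = arccos(p₁·p₂) ≈ 0.747 rad (42.8°). The total great-circle distance is δ·R ≈ 0.747 × 3959 ≈ 2958 mi, so the target fraction is f = 600/2958 ≈ 0.203.
Interpolate at f ≈ 0.203 with slerp weights a = sin((1−f)δ)/sin δ ≈ 0.826, b = sin(fδ)/sin δ ≈ 0.222.
p = a·p₁ + b·p₂ ≈ (-0.309, -0.347, 0.885); φ = arcsin(p_z) ≈ 62.30°, λ = atan2(p_y, p_x) ≈ -131.64°.

≈ (62.3°N, 131.6°W)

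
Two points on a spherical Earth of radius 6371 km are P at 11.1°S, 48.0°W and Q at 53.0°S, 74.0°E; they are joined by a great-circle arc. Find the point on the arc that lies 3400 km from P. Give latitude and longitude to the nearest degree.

Convert each endpoint to a unit vector on the sphere (x = cos φ cos λ, y = cos φ sin λ, z = sin φ).
The central angle between the endpoints is δ = arccos(p₁·p₂) ≈ 1.731 rad (99.2°). The total great-circle distance is δ·R ≈ 1.731 × 6371 ≈ 11026 km, so the target fraction is f = 3400/11026 ≈ 0.308.
Interpolate at f ≈ 0.308 with slerp weights a = sin((1−f)δ)/sin δ ≈ 0.943, b = sin(fδ)/sin δ ≈ 0.515.
p = a·p₁ + b·p₂ ≈ (0.705, -0.390, -0.593); φ = arcsin(p_z) ≈ -36.37°, λ = atan2(p_y, p_x) ≈ -28.94°.

≈ 36°S, 29°W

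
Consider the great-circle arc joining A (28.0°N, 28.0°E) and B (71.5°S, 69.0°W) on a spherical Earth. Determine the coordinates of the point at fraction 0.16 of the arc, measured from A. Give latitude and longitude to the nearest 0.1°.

≈ (10.1°N, 21.2°E)

From cos δ = sin φ₁ sin φ₂ + cos φ₁ cos φ₂ cos Δλ, the central angle is δ ≈ 2.071 rad (118.6°).
Interpolate at f = 0.16 with slerp weights a = sin((1−f)δ)/sin δ ≈ 1.123, b = sin(fδ)/sin δ ≈ 0.371.
p = a·p₁ + b·p₂ ≈ (0.918, 0.356, 0.176); φ = arcsin(p_z) ≈ 10.13°, λ = atan2(p_y, p_x) ≈ 21.19°.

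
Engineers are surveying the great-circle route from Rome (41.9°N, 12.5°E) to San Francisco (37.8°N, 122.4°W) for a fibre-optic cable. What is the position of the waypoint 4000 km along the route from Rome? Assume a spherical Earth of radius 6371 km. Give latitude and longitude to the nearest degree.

≈ 65°N, 37°W

Convert each endpoint to a unit vector on the sphere (x = cos φ cos λ, y = cos φ sin λ, z = sin φ).
The central angle between the endpoints is δ = arccos(p₁·p₂) ≈ 1.577 rad (90.3°). The total great-circle distance is δ·R ≈ 1.577 × 6371 ≈ 10045 km, so the target fraction is f = 4000/10045 ≈ 0.398.
Interpolate at f ≈ 0.398 with slerp weights a = sin((1−f)δ)/sin δ ≈ 0.813, b = sin(fδ)/sin δ ≈ 0.587.
p = a·p₁ + b·p₂ ≈ (0.342, -0.261, 0.903); φ = arcsin(p_z) ≈ 64.53°, λ = atan2(p_y, p_x) ≈ -37.36°.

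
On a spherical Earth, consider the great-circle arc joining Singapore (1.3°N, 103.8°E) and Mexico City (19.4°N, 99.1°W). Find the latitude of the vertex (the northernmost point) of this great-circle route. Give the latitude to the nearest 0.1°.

The great circle lies in the plane with unit normal n̂ = (p₁ × p₂)/|p₁ × p₂|.
Here n̂_z ≈ +0.722; the vertex latitude is φ_max = arccos|n̂_z| ≈ 43.8°.
Check via Clairaut: cos φ_max = |cos φ₁| · sin C = cos(1.3°)·sin(46.2°) ≈ 0.722, again giving ≈ 43.8°.

≈ 43.8°N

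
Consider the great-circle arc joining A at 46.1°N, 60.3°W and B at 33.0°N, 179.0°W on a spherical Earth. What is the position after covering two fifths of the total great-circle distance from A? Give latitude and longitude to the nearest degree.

Convert each endpoint to a unit vector on the sphere (x = cos φ cos λ, y = cos φ sin λ, z = sin φ).
The central angle between the endpoints is δ = arccos(p₁·p₂) ≈ 1.457 rad (83.5°).
Interpolate at f = 2/5 with slerp weights a = sin((1−f)δ)/sin δ ≈ 0.772, b = sin(fδ)/sin δ ≈ 0.554.
p = a·p₁ + b·p₂ ≈ (-0.199, -0.473, 0.858); φ = arcsin(p_z) ≈ 59.11°, λ = atan2(p_y, p_x) ≈ -112.84°.

≈ 59°N, 113°W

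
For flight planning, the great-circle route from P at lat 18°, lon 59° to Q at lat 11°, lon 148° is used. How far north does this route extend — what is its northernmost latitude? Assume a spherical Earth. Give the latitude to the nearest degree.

≈ 21°

The great circle lies in the plane with unit normal n̂ = (p₁ × p₂)/|p₁ × p₂|.
Here n̂_z ≈ +0.936; the vertex latitude is φ_max = arccos|n̂_z| ≈ 20.6°.
Check via Clairaut: cos φ_max = |cos φ₁| · sin C = cos(18.0°)·sin(79.8°) ≈ 0.936, again giving ≈ 20.6°.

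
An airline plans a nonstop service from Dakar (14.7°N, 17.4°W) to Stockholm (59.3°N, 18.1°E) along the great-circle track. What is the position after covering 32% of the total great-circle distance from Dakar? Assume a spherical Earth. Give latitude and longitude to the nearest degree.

≈ 30°N, 10°W

From cos δ = sin φ₁ sin φ₂ + cos φ₁ cos φ₂ cos Δλ, the central angle is δ ≈ 0.902 rad (51.7°).
Interpolate at f = 0.32 with slerp weights a = sin((1−f)δ)/sin δ ≈ 0.734, b = sin(fδ)/sin δ ≈ 0.363.
p = a·p₁ + b·p₂ ≈ (0.853, -0.155, 0.498); φ = arcsin(p_z) ≈ 29.87°, λ = atan2(p_y, p_x) ≈ -10.27°.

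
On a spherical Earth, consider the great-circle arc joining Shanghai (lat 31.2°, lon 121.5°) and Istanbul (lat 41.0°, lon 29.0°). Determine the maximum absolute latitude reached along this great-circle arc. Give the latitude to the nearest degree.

The great circle lies in the plane with unit normal n̂ = (p₁ × p₂)/|p₁ × p₂|.
Here n̂_z ≈ -0.679; the vertex latitude is φ_max = arccos|n̂_z| ≈ 47.3°.
Check via Clairaut: cos φ_max = |cos φ₁| · sin C = cos(31.2°)·sin(52.5°) ≈ 0.679, again giving ≈ 47.3°.

≈ 47°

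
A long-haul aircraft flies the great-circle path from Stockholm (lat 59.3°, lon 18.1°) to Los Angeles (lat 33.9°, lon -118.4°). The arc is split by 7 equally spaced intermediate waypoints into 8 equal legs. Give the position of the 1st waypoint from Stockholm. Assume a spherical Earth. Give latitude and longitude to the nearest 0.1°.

≈ lat 66.8°, lon 3.3°

Write both endpoints as unit vectors p₁, p₂ with components (cos φ cos λ, cos φ sin λ, sin φ).
The central angle between the endpoints is δ = arccos(p₁·p₂) ≈ 1.398 rad (80.1°).
Interpolate at f = 1/8 with slerp weights a = sin((1−f)δ)/sin δ ≈ 0.954, b = sin(fδ)/sin δ ≈ 0.176.
p = a·p₁ + b·p₂ ≈ (0.393, 0.023, 0.919); φ = arcsin(p_z) ≈ 66.79°, λ = atan2(p_y, p_x) ≈ 3.28°.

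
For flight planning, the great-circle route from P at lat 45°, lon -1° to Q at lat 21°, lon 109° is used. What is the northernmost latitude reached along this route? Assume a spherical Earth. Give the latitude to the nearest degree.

The great circle lies in the plane with unit normal n̂ = (p₁ × p₂)/|p₁ × p₂|.
Here n̂_z ≈ +0.621; the vertex latitude is φ_max = arccos|n̂_z| ≈ 51.6°.
Check via Clairaut: cos φ_max = |cos φ₁| · sin C = cos(45.0°)·sin(61.4°) ≈ 0.621, again giving ≈ 51.6°.

≈ 52°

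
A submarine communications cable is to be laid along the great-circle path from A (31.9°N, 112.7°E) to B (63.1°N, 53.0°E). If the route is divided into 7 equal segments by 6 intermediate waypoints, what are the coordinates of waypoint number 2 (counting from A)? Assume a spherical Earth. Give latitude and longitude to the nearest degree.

≈ (43°N, 103°E)

From cos δ = sin φ₁ sin φ₂ + cos φ₁ cos φ₂ cos Δλ, the central angle is δ ≈ 0.843 rad (48.3°).
Interpolate at f = 2/7 with slerp weights a = sin((1−f)δ)/sin δ ≈ 0.759, b = sin(fδ)/sin δ ≈ 0.319.
p = a·p₁ + b·p₂ ≈ (-0.162, 0.710, 0.686); φ = arcsin(p_z) ≈ 43.30°, λ = atan2(p_y, p_x) ≈ 102.83°.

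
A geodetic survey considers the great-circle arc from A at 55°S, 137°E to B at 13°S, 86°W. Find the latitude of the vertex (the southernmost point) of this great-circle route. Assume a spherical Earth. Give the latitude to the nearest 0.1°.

≈ 67.0°S

The great circle lies in the plane with unit normal n̂ = (p₁ × p₂)/|p₁ × p₂|.
Here n̂_z ≈ +0.391; the vertex latitude is φ_max = arccos|n̂_z| ≈ 67.0°.
Check via Clairaut: cos φ_max = |cos φ₁| · sin C = cos(55.0°)·sin(137.0°) ≈ 0.391, again giving ≈ 67.0°.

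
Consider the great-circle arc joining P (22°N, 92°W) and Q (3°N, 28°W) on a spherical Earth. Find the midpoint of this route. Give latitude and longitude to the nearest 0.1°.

Write both endpoints as unit vectors p₁, p₂ with components (cos φ cos λ, cos φ sin λ, sin φ).
The central angle between the endpoints is δ = arccos(p₁·p₂) ≈ 1.131 rad (64.8°).
Interpolate at f = 1/2 with slerp weights a = sin((1−f)δ)/sin δ ≈ 0.592, b = sin(fδ)/sin δ ≈ 0.592.
p = a·p₁ + b·p₂ ≈ (0.503, -0.826, 0.253); φ = arcsin(p_z) ≈ 14.65°, λ = atan2(p_y, p_x) ≈ -58.67°.

≈ (14.6°N, 58.7°W)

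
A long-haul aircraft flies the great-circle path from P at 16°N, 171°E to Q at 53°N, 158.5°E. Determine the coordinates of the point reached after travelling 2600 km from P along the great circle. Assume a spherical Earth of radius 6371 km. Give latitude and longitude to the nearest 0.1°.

Write both endpoints as unit vectors p₁, p₂ with components (cos φ cos λ, cos φ sin λ, sin φ).
The central angle between the endpoints is δ = arccos(p₁·p₂) ≈ 0.668 rad (38.3°). The total great-circle distance is δ·R ≈ 0.668 × 6371 ≈ 4257 km, so the target fraction is f = 2600/4257 ≈ 0.611.
Interpolate at f ≈ 0.611 with slerp weights a = sin((1−f)δ)/sin δ ≈ 0.415, b = sin(fδ)/sin δ ≈ 0.641.
p = a·p₁ + b·p₂ ≈ (-0.753, 0.204, 0.626); φ = arcsin(p_z) ≈ 38.75°, λ = atan2(p_y, p_x) ≈ 164.86°.

≈ 38.8°N, 164.9°E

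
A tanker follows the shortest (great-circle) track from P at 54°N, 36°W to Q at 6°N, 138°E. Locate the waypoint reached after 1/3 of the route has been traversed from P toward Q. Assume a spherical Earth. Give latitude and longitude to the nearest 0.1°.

The haversine formula gives a central angle δ ≈ 2.091 rad (119.8°) between the endpoints.
Interpolate at f = 1/3 with slerp weights a = sin((1−f)δ)/sin δ ≈ 1.134, b = sin(fδ)/sin δ ≈ 0.740.
p = a·p₁ + b·p₂ ≈ (-0.007, 0.100, 0.995); φ = arcsin(p_z) ≈ 84.23°, λ = atan2(p_y, p_x) ≈ 94.12°.

≈ 84.2°N, 94.1°E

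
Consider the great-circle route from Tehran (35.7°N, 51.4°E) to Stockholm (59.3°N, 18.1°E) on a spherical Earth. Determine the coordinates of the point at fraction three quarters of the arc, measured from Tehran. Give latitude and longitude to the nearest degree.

≈ 54°N, 30°E

The haversine formula gives a central angle δ ≈ 0.558 rad (32.0°) between the endpoints.
Interpolate at f = 3/4 with slerp weights a = sin((1−f)δ)/sin δ ≈ 0.263, b = sin(fδ)/sin δ ≈ 0.768.
p = a·p₁ + b·p₂ ≈ (0.506, 0.288, 0.813); φ = arcsin(p_z) ≈ 54.41°, λ = atan2(p_y, p_x) ≈ 29.71°.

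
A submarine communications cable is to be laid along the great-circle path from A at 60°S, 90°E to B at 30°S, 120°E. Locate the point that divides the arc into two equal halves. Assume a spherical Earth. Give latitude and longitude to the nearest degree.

Write both endpoints as unit vectors p₁, p₂ with components (cos φ cos λ, cos φ sin λ, sin φ).
The central angle between the endpoints is δ = arccos(p₁·p₂) ≈ 0.630 rad (36.1°).
Interpolate at f = 1/2 with slerp weights a = sin((1−f)δ)/sin δ ≈ 0.526, b = sin(fδ)/sin δ ≈ 0.526.
p = a·p₁ + b·p₂ ≈ (-0.228, 0.657, -0.718); φ = arcsin(p_z) ≈ -45.92°, λ = atan2(p_y, p_x) ≈ 109.11°.

≈ 46°S, 109°E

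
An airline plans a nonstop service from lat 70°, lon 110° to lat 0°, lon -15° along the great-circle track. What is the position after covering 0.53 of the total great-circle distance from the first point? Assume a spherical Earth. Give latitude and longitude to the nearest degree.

≈ lat 45°, lon 2°

Write both endpoints as unit vectors p₁, p₂ with components (cos φ cos λ, cos φ sin λ, sin φ).
The central angle between the endpoints is δ = arccos(p₁·p₂) ≈ 1.768 rad (101.3°).
Interpolate at f = 0.53 with slerp weights a = sin((1−f)δ)/sin δ ≈ 0.753, b = sin(fδ)/sin δ ≈ 0.822.
p = a·p₁ + b·p₂ ≈ (0.706, 0.029, 0.708); φ = arcsin(p_z) ≈ 45.06°, λ = atan2(p_y, p_x) ≈ 2.38°.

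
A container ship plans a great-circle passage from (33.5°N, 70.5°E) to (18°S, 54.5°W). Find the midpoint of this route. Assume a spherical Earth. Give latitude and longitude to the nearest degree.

Convert each endpoint to a unit vector on the sphere (x = cos φ cos λ, y = cos φ sin λ, z = sin φ).
The central angle between the endpoints is δ = arccos(p₁·p₂) ≈ 2.246 rad (128.7°).
Interpolate at f = 1/2 with slerp weights a = sin((1−f)δ)/sin δ ≈ 1.155, b = sin(fδ)/sin δ ≈ 1.155.
p = a·p₁ + b·p₂ ≈ (0.960, 0.014, 0.281); φ = arcsin(p_z) ≈ 16.30°, λ = atan2(p_y, p_x) ≈ 0.81°.

≈ (16°N, 1°E)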